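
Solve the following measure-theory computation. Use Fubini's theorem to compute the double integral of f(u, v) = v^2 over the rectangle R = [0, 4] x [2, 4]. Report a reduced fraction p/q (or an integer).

f(u, v) is a tensor product of a function of u and a function of v, and both factors are bounded continuous (hence Lebesgue integrable) on the rectangle, so Fubini's theorem applies:
  integral_R f d(m x m) = (integral_a1^b1 1 du) * (integral_a2^b2 v^2 dv).
Inner integral in u: integral_{0}^{4} 1 du = (4^1 - 0^1)/1
  = 4.
Inner integral in v: integral_{2}^{4} v^2 dv = (4^3 - 2^3)/3
  = 56/3.
Product: (4) * (56/3) = 224/3.

224/3


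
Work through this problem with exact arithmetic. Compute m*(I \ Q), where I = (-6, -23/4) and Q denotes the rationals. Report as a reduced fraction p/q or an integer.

The interval I = (-6, -23/4) has m(I) = -23/4 - (-6) = 1/4 (endpoints are measure-zero, so open/closed/half-open agree). Write I = (I cap Q) u (I \ Q). The rationals in I are countable, so m*(I cap Q) = 0 (cover each rational by intervals whose total length is arbitrarily small). By countable subadditivity m*(I) <= m*(I cap Q) + m*(I \ Q), hence m*(I \ Q) >= m(I) = 1/4. The reverse inequality m*(I \ Q) <= m*(I) = 1/4 is trivial since (I \ Q) is a subset of I. Therefore m*(I \ Q) = 1/4.

1/4


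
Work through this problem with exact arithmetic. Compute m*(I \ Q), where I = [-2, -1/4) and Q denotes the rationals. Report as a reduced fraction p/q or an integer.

The interval I = [-2, -1/4) has m(I) = -1/4 - (-2) = 7/4 (endpoints are measure-zero, so open/closed/half-open agree). Write I = (I cap Q) u (I \ Q). The rationals in I are countable, so m*(I cap Q) = 0 (cover each rational by intervals whose total length is arbitrarily small). By countable subadditivity m*(I) <= m*(I cap Q) + m*(I \ Q), hence m*(I \ Q) >= m(I) = 7/4. The reverse inequality m*(I \ Q) <= m*(I) = 7/4 is trivial since (I \ Q) is a subset of I. Therefore m*(I \ Q) = 7/4.

7/4


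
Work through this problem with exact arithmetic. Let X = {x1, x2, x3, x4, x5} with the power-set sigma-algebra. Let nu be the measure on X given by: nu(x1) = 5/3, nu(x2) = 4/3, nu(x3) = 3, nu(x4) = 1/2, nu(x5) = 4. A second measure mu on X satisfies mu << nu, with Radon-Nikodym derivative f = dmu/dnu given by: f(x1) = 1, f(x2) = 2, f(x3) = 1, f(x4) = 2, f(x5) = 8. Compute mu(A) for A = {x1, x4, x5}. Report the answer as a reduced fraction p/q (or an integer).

By the defining property of the Radon-Nikodym derivative, for every measurable set A,
  mu(A) = integral_A f dnu.
Since nu is a discrete measure concentrated on the atoms of X, the integral over A reduces to the sum
  mu(A) = sum_{x in A} f(x) * nu({x}).
Computing each term:
  x1: f(x1) * nu(x1) = 1 * 5/3 = 5/3.
  x4: f(x4) * nu(x4) = 2 * 1/2 = 1.
  x5: f(x5) * nu(x5) = 8 * 4 = 32.
Summing: mu(A) = 5/3 + 1 + 32 = 104/3.

104/3


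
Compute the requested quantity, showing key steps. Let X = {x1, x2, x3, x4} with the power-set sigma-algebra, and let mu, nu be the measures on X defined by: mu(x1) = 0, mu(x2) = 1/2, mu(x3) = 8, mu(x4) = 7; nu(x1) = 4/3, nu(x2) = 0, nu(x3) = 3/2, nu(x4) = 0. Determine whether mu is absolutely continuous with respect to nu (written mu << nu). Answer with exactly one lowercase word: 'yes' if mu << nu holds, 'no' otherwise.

mu << nu means: every nu-null measurable set is also mu-null; equivalently, for every atom x, if nu({x}) = 0 then mu({x}) = 0.
Checking each atom:
  x1: nu = 4/3 > 0 -> no constraint.
  x2: nu = 0, mu = 1/2 > 0 -> violates mu << nu.
  x3: nu = 3/2 > 0 -> no constraint.
  x4: nu = 0, mu = 7 > 0 -> violates mu << nu.
The atom(s) x2, x4 violate the condition (nu = 0 but mu > 0). Therefore mu is NOT absolutely continuous w.r.t. nu.

no


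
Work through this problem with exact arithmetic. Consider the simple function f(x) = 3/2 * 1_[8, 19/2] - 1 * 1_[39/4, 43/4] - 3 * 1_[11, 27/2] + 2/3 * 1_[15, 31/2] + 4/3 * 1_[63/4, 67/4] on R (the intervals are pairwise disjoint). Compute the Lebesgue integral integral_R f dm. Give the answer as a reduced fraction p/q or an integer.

For a simple function f = sum_i c_i * 1_{A_i} with disjoint A_i,
  integral f dm = sum_i c_i * m(A_i).
Lengths of the A_i:
  m(A_1) = 19/2 - 8 = 3/2.
  m(A_2) = 43/4 - 39/4 = 1.
  m(A_3) = 27/2 - 11 = 5/2.
  m(A_4) = 31/2 - 15 = 1/2.
  m(A_5) = 67/4 - 63/4 = 1.
Contributions c_i * m(A_i):
  (3/2) * (3/2) = 9/4.
  (-1) * (1) = -1.
  (-3) * (5/2) = -15/2.
  (2/3) * (1/2) = 1/3.
  (4/3) * (1) = 4/3.
Total: 9/4 - 1 - 15/2 + 1/3 + 4/3 = -55/12.

-55/12


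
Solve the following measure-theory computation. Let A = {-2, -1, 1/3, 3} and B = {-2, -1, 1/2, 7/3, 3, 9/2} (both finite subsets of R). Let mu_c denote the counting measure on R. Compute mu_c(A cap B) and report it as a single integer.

Counting measure on a finite set equals cardinality. mu_c(A cap B) = |A cap B| (elements appearing in both).
Enumerating the elements of A that also lie in B gives 3 element(s).
So mu_c(A cap B) = 3.

3


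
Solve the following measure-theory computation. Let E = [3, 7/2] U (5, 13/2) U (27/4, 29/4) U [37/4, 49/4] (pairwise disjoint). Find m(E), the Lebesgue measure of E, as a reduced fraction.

For pairwise disjoint intervals, m(union_i I_i) = sum_i m(I_i),
and m is invariant under swapping open/closed endpoints (single points have measure 0).
So m(E) = sum_i (b_i - a_i).
  I_1 has length 7/2 - 3 = 1/2.
  I_2 has length 13/2 - 5 = 3/2.
  I_3 has length 29/4 - 27/4 = 1/2.
  I_4 has length 49/4 - 37/4 = 3.
Summing:
  m(E) = 1/2 + 3/2 + 1/2 + 3 = 11/2.

11/2


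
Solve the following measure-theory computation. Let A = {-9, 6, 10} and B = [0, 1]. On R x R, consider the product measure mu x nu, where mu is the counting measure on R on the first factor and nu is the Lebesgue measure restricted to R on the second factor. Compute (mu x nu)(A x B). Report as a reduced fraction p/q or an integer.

For a measurable rectangle A x B, the product measure satisfies
  (mu x nu)(A x B) = mu(A) * nu(B).
  mu(A) = 3.
  nu(B) = 1.
  (mu x nu)(A x B) = 3 * 1 = 3.

3


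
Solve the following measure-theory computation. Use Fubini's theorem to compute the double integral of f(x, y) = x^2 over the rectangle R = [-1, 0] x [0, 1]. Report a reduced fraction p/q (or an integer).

f(x, y) is a tensor product of a function of x and a function of y, and both factors are bounded continuous (hence Lebesgue integrable) on the rectangle, so Fubini's theorem applies:
  integral_R f d(m x m) = (integral_a1^b1 x^2 dx) * (integral_a2^b2 1 dy).
Inner integral in x: integral_{-1}^{0} x^2 dx = (0^3 - (-1)^3)/3
  = 1/3.
Inner integral in y: integral_{0}^{1} 1 dy = (1^1 - 0^1)/1
  = 1.
Product: (1/3) * (1) = 1/3.

1/3


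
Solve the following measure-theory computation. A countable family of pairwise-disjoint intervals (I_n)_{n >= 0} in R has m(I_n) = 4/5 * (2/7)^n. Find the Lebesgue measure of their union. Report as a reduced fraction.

By countable additivity of the Lebesgue measure on pairwise disjoint measurable sets,
  m(union_{n >= 0} I_n) = sum_{n >= 0} m(I_n) = sum_{n >= 0} a * r^n,
  with a = 4/5 and r = 2/7.
Since 0 < r = 2/7 < 1, the geometric series converges:
  sum_{n >= 0} a * r^n = a / (1 - r).
  = 4/5 / (1 - 2/7)
  = 4/5 / (5/7)
  = 28/25.

28/25


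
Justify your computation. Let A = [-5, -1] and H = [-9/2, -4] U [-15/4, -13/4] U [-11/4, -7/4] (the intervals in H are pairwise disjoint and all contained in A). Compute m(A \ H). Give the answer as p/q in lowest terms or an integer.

The ambient interval has length m(A) = -1 - (-5) = 4.
Since the holes are disjoint and sit inside A, by finite additivity
  m(H) = sum_i (b_i - a_i), and m(A \ H) = m(A) - m(H).
Computing the hole measures:
  m(H_1) = -4 - (-9/2) = 1/2.
  m(H_2) = -13/4 - (-15/4) = 1/2.
  m(H_3) = -7/4 - (-11/4) = 1.
Summed: m(H) = 1/2 + 1/2 + 1 = 2.
So m(A \ H) = 4 - 2 = 2.

2


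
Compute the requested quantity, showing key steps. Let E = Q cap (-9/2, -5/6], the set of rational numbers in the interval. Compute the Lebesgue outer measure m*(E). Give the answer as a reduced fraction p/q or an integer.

Q cap (-9/2, -5/6] is countable; list its elements as q_1, q_2, ... . Fix eps > 0 and cover the k-th point by an interval of length eps * 2^(-k). The cover has total length eps * sum_{k>=1} 2^(-k) = eps, so by definition of outer measure m*(Q cap (-9/2, -5/6]) <= eps. Since eps was arbitrary and m* >= 0, the outer measure is 0.

0


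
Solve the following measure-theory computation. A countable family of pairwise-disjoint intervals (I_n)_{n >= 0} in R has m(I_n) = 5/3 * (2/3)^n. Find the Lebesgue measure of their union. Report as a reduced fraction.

By countable additivity of the Lebesgue measure on pairwise disjoint measurable sets,
  m(union_{n >= 0} I_n) = sum_{n >= 0} m(I_n) = sum_{n >= 0} a * r^n,
  with a = 5/3 and r = 2/3.
Since 0 < r = 2/3 < 1, the geometric series converges:
  sum_{n >= 0} a * r^n = a / (1 - r).
  = 5/3 / (1 - 2/3)
  = 5/3 / (1/3)
  = 5.

5


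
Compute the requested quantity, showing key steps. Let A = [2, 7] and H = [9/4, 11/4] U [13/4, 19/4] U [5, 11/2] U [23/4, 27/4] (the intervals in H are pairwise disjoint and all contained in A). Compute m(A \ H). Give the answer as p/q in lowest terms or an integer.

The ambient interval has length m(A) = 7 - 2 = 5.
Since the holes are disjoint and sit inside A, by finite additivity
  m(H) = sum_i (b_i - a_i), and m(A \ H) = m(A) - m(H).
Computing the hole measures:
  m(H_1) = 11/4 - 9/4 = 1/2.
  m(H_2) = 19/4 - 13/4 = 3/2.
  m(H_3) = 11/2 - 5 = 1/2.
  m(H_4) = 27/4 - 23/4 = 1.
Summed: m(H) = 1/2 + 3/2 + 1/2 + 1 = 7/2.
So m(A \ H) = 5 - 7/2 = 3/2.

3/2


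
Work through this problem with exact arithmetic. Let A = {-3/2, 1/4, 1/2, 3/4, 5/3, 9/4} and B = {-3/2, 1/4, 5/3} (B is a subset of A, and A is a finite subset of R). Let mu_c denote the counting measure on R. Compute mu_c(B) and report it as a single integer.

Counting measure assigns mu_c(E) = |E| (number of elements) when E is finite.
B has 3 element(s), so mu_c(B) = 3.

3


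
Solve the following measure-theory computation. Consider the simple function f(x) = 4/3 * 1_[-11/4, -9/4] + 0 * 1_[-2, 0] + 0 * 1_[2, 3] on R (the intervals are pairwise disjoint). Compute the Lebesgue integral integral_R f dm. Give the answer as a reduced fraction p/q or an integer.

For a simple function f = sum_i c_i * 1_{A_i} with disjoint A_i,
  integral f dm = sum_i c_i * m(A_i).
Lengths of the A_i:
  m(A_1) = -9/4 - (-11/4) = 1/2.
  m(A_2) = 0 - (-2) = 2.
  m(A_3) = 3 - 2 = 1.
Contributions c_i * m(A_i):
  (4/3) * (1/2) = 2/3.
  (0) * (2) = 0.
  (0) * (1) = 0.
Total: 2/3 + 0 + 0 = 2/3.

2/3


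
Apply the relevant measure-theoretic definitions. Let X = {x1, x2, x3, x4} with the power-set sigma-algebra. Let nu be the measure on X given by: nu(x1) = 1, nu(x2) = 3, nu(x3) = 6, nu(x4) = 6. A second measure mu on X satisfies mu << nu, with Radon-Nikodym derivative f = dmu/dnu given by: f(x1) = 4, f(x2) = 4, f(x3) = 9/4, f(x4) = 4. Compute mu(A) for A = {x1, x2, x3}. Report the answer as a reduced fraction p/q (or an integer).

By the defining property of the Radon-Nikodym derivative, for every measurable set A,
  mu(A) = integral_A f dnu.
Since nu is a discrete measure concentrated on the atoms of X, the integral over A reduces to the sum
  mu(A) = sum_{x in A} f(x) * nu({x}).
Computing each term:
  x1: f(x1) * nu(x1) = 4 * 1 = 4.
  x2: f(x2) * nu(x2) = 4 * 3 = 12.
  x3: f(x3) * nu(x3) = 9/4 * 6 = 27/2.
Summing: mu(A) = 4 + 12 + 27/2 = 59/2.

59/2


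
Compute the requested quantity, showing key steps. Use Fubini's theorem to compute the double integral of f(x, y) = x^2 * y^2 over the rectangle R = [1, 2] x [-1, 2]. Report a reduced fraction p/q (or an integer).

f(x, y) is a tensor product of a function of x and a function of y, and both factors are bounded continuous (hence Lebesgue integrable) on the rectangle, so Fubini's theorem applies:
  integral_R f d(m x m) = (integral_a1^b1 x^2 dx) * (integral_a2^b2 y^2 dy).
Inner integral in x: integral_{1}^{2} x^2 dx = (2^3 - 1^3)/3
  = 7/3.
Inner integral in y: integral_{-1}^{2} y^2 dy = (2^3 - (-1)^3)/3
  = 3.
Product: (7/3) * (3) = 7.

7


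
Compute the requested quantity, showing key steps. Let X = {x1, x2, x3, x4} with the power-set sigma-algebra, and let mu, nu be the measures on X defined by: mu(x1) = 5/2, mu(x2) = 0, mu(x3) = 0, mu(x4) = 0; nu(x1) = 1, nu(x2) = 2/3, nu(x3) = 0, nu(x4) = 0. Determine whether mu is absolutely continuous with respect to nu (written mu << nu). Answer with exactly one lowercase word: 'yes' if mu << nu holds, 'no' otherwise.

mu << nu means: every nu-null measurable set is also mu-null; equivalently, for every atom x, if nu({x}) = 0 then mu({x}) = 0.
Checking each atom:
  x1: nu = 1 > 0 -> no constraint.
  x2: nu = 2/3 > 0 -> no constraint.
  x3: nu = 0, mu = 0 -> consistent with mu << nu.
  x4: nu = 0, mu = 0 -> consistent with mu << nu.
No atom violates the condition. Therefore mu << nu.

yes


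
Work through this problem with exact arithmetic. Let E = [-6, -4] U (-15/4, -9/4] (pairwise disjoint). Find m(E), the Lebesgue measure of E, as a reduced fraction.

For pairwise disjoint intervals, m(union_i I_i) = sum_i m(I_i),
and m is invariant under swapping open/closed endpoints (single points have measure 0).
So m(E) = sum_i (b_i - a_i).
  I_1 has length -4 - (-6) = 2.
  I_2 has length -9/4 - (-15/4) = 3/2.
Summing:
  m(E) = 2 + 3/2 = 7/2.

7/2


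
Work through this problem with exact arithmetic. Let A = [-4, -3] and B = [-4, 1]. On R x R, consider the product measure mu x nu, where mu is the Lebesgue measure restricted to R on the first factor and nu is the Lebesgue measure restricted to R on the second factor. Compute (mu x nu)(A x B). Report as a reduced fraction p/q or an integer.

For a measurable rectangle A x B, the product measure satisfies
  (mu x nu)(A x B) = mu(A) * nu(B).
  mu(A) = 1.
  nu(B) = 5.
  (mu x nu)(A x B) = 1 * 5 = 5.

5


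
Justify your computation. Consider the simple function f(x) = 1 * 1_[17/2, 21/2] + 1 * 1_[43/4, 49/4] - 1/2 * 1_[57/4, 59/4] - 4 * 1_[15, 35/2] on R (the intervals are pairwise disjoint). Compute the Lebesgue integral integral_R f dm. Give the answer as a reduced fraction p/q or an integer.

For a simple function f = sum_i c_i * 1_{A_i} with disjoint A_i,
  integral f dm = sum_i c_i * m(A_i).
Lengths of the A_i:
  m(A_1) = 21/2 - 17/2 = 2.
  m(A_2) = 49/4 - 43/4 = 3/2.
  m(A_3) = 59/4 - 57/4 = 1/2.
  m(A_4) = 35/2 - 15 = 5/2.
Contributions c_i * m(A_i):
  (1) * (2) = 2.
  (1) * (3/2) = 3/2.
  (-1/2) * (1/2) = -1/4.
  (-4) * (5/2) = -10.
Total: 2 + 3/2 - 1/4 - 10 = -27/4.

-27/4


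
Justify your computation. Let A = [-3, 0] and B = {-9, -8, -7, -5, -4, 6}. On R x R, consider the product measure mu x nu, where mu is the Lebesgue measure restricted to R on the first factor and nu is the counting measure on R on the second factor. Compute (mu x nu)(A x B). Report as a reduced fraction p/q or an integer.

For a measurable rectangle A x B, the product measure satisfies
  (mu x nu)(A x B) = mu(A) * nu(B).
  mu(A) = 3.
  nu(B) = 6.
  (mu x nu)(A x B) = 3 * 6 = 18.

18


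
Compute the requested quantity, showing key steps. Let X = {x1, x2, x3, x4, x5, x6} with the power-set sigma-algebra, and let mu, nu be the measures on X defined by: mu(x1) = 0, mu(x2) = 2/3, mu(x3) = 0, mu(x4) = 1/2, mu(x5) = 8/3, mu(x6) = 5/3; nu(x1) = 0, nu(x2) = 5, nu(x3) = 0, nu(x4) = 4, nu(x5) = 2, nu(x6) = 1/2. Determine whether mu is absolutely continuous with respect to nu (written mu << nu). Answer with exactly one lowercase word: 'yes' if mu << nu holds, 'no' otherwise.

mu << nu means: every nu-null measurable set is also mu-null; equivalently, for every atom x, if nu({x}) = 0 then mu({x}) = 0.
Checking each atom:
  x1: nu = 0, mu = 0 -> consistent with mu << nu.
  x2: nu = 5 > 0 -> no constraint.
  x3: nu = 0, mu = 0 -> consistent with mu << nu.
  x4: nu = 4 > 0 -> no constraint.
  x5: nu = 2 > 0 -> no constraint.
  x6: nu = 1/2 > 0 -> no constraint.
No atom violates the condition. Therefore mu << nu.

yes


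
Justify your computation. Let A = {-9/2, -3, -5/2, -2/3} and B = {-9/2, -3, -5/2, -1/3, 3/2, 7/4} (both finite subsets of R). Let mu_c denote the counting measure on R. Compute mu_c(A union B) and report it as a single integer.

Counting measure on a finite set equals cardinality. By inclusion-exclusion, |A union B| = |A| + |B| - |A cap B|.
|A| = 4, |B| = 6, |A cap B| = 3.
So mu_c(A union B) = 4 + 6 - 3 = 7.

7


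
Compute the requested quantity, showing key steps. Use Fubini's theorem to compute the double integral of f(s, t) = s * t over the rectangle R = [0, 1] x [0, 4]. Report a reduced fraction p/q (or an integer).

f(s, t) is a tensor product of a function of s and a function of t, and both factors are bounded continuous (hence Lebesgue integrable) on the rectangle, so Fubini's theorem applies:
  integral_R f d(m x m) = (integral_a1^b1 s ds) * (integral_a2^b2 t dt).
Inner integral in s: integral_{0}^{1} s ds = (1^2 - 0^2)/2
  = 1/2.
Inner integral in t: integral_{0}^{4} t dt = (4^2 - 0^2)/2
  = 8.
Product: (1/2) * (8) = 4.

4


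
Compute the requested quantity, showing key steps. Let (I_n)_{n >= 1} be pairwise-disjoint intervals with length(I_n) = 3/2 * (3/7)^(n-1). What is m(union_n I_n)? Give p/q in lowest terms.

By countable additivity of the Lebesgue measure on pairwise disjoint measurable sets,
  m(union_{n >= 1} I_n) = sum_{n >= 1} m(I_n) = sum_{n >= 1} a * r^(n-1),
  with a = 3/2 and r = 3/7.
Since 0 < r = 3/7 < 1, the geometric series converges:
  sum_{n >= 1} a * r^(n-1) = a / (1 - r).
  = 3/2 / (1 - 3/7)
  = 3/2 / (4/7)
  = 21/8.

21/8


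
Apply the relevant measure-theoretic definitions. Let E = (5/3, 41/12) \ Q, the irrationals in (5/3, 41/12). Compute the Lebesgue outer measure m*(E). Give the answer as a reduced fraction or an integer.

The interval I = (5/3, 41/12) has m(I) = 41/12 - 5/3 = 7/4 (endpoints are measure-zero, so open/closed/half-open agree). Write I = (I cap Q) u (I \ Q). The rationals in I are countable, so m*(I cap Q) = 0 (cover each rational by intervals whose total length is arbitrarily small). By countable subadditivity m*(I) <= m*(I cap Q) + m*(I \ Q), hence m*(I \ Q) >= m(I) = 7/4. The reverse inequality m*(I \ Q) <= m*(I) = 7/4 is trivial since (I \ Q) is a subset of I. Therefore m*(I \ Q) = 7/4.

7/4


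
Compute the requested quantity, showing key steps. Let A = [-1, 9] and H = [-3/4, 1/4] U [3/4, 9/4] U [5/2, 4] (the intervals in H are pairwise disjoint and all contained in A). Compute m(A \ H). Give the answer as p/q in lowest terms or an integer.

The ambient interval has length m(A) = 9 - (-1) = 10.
Since the holes are disjoint and sit inside A, by finite additivity
  m(H) = sum_i (b_i - a_i), and m(A \ H) = m(A) - m(H).
Computing the hole measures:
  m(H_1) = 1/4 - (-3/4) = 1.
  m(H_2) = 9/4 - 3/4 = 3/2.
  m(H_3) = 4 - 5/2 = 3/2.
Summed: m(H) = 1 + 3/2 + 3/2 = 4.
So m(A \ H) = 10 - 4 = 6.

6


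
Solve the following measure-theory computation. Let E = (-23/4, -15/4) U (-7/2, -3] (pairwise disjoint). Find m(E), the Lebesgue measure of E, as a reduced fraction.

For pairwise disjoint intervals, m(union_i I_i) = sum_i m(I_i),
and m is invariant under swapping open/closed endpoints (single points have measure 0).
So m(E) = sum_i (b_i - a_i).
  I_1 has length -15/4 - (-23/4) = 2.
  I_2 has length -3 - (-7/2) = 1/2.
Summing:
  m(E) = 2 + 1/2 = 5/2.

5/2


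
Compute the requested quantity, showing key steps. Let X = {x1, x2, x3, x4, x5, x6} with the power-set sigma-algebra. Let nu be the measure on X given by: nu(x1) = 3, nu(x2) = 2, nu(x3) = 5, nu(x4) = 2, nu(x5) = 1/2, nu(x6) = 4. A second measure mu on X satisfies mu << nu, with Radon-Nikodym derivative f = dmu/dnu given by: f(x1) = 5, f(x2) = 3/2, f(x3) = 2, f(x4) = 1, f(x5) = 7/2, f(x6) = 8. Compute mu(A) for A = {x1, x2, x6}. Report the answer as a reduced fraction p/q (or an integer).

By the defining property of the Radon-Nikodym derivative, for every measurable set A,
  mu(A) = integral_A f dnu.
Since nu is a discrete measure concentrated on the atoms of X, the integral over A reduces to the sum
  mu(A) = sum_{x in A} f(x) * nu({x}).
Computing each term:
  x1: f(x1) * nu(x1) = 5 * 3 = 15.
  x2: f(x2) * nu(x2) = 3/2 * 2 = 3.
  x6: f(x6) * nu(x6) = 8 * 4 = 32.
Summing: mu(A) = 15 + 3 + 32 = 50.

50


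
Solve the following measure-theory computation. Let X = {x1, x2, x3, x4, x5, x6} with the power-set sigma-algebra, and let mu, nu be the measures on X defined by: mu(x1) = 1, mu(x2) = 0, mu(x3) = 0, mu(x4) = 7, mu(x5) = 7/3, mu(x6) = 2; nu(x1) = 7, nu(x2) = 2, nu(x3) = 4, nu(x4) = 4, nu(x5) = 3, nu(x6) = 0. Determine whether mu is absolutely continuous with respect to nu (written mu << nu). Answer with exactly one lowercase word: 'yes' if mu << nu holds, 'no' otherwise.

mu << nu means: every nu-null measurable set is also mu-null; equivalently, for every atom x, if nu({x}) = 0 then mu({x}) = 0.
Checking each atom:
  x1: nu = 7 > 0 -> no constraint.
  x2: nu = 2 > 0 -> no constraint.
  x3: nu = 4 > 0 -> no constraint.
  x4: nu = 4 > 0 -> no constraint.
  x5: nu = 3 > 0 -> no constraint.
  x6: nu = 0, mu = 2 > 0 -> violates mu << nu.
The atom(s) x6 violate the condition (nu = 0 but mu > 0). Therefore mu is NOT absolutely continuous w.r.t. nu.

no


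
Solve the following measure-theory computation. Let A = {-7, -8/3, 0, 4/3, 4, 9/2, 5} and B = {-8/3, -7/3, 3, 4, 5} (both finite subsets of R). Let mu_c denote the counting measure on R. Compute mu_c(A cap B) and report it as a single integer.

Counting measure on a finite set equals cardinality. mu_c(A cap B) = |A cap B| (elements appearing in both).
Enumerating the elements of A that also lie in B gives 3 element(s).
So mu_c(A cap B) = 3.

3


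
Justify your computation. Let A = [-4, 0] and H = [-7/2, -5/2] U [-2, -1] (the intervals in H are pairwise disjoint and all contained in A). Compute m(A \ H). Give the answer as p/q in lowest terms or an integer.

The ambient interval has length m(A) = 0 - (-4) = 4.
Since the holes are disjoint and sit inside A, by finite additivity
  m(H) = sum_i (b_i - a_i), and m(A \ H) = m(A) - m(H).
Computing the hole measures:
  m(H_1) = -5/2 - (-7/2) = 1.
  m(H_2) = -1 - (-2) = 1.
Summed: m(H) = 1 + 1 = 2.
So m(A \ H) = 4 - 2 = 2.

2


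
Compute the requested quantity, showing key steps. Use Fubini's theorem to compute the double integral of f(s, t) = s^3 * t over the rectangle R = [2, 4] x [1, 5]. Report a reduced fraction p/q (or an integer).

f(s, t) is a tensor product of a function of s and a function of t, and both factors are bounded continuous (hence Lebesgue integrable) on the rectangle, so Fubini's theorem applies:
  integral_R f d(m x m) = (integral_a1^b1 s^3 ds) * (integral_a2^b2 t dt).
Inner integral in s: integral_{2}^{4} s^3 ds = (4^4 - 2^4)/4
  = 60.
Inner integral in t: integral_{1}^{5} t dt = (5^2 - 1^2)/2
  = 12.
Product: (60) * (12) = 720.

720


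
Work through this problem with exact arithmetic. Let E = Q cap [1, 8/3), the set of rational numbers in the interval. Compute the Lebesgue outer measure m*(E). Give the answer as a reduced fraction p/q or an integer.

E = Q cap [1, 8/3) is a subset of Q, which is countable. Enumerate Q = {q_1, q_2, ...}; for any eps > 0, cover q_k by the open interval (q_k - eps/2^(k+1), q_k + eps/2^(k+1)), of length eps/2^k. The total cover length is sum_{k>=1} eps/2^k = eps. Hence m*(E) <= m*(Q) <= eps for every eps > 0, and since outer measure is non-negative, m*(E) = 0.

0


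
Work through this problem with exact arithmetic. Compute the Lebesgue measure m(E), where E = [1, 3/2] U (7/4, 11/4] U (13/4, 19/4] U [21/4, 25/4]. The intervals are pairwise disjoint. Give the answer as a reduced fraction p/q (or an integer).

For pairwise disjoint intervals, m(union_i I_i) = sum_i m(I_i),
and m is invariant under swapping open/closed endpoints (single points have measure 0).
So m(E) = sum_i (b_i - a_i).
  I_1 has length 3/2 - 1 = 1/2.
  I_2 has length 11/4 - 7/4 = 1.
  I_3 has length 19/4 - 13/4 = 3/2.
  I_4 has length 25/4 - 21/4 = 1.
Summing:
  m(E) = 1/2 + 1 + 3/2 + 1 = 4.

4


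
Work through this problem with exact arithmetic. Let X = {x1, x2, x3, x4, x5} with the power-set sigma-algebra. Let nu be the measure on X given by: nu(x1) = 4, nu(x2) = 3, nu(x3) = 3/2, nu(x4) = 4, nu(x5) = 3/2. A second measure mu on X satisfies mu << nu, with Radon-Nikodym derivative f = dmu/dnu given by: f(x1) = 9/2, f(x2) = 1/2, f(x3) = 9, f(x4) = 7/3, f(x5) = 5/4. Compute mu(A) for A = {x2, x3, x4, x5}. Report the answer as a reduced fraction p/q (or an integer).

By the defining property of the Radon-Nikodym derivative, for every measurable set A,
  mu(A) = integral_A f dnu.
Since nu is a discrete measure concentrated on the atoms of X, the integral over A reduces to the sum
  mu(A) = sum_{x in A} f(x) * nu({x}).
Computing each term:
  x2: f(x2) * nu(x2) = 1/2 * 3 = 3/2.
  x3: f(x3) * nu(x3) = 9 * 3/2 = 27/2.
  x4: f(x4) * nu(x4) = 7/3 * 4 = 28/3.
  x5: f(x5) * nu(x5) = 5/4 * 3/2 = 15/8.
Summing: mu(A) = 3/2 + 27/2 + 28/3 + 15/8 = 629/24.

629/24


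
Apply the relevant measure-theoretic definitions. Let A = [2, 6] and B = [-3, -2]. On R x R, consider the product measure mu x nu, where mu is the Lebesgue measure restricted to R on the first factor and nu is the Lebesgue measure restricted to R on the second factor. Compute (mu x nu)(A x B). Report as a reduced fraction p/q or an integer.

For a measurable rectangle A x B, the product measure satisfies
  (mu x nu)(A x B) = mu(A) * nu(B).
  mu(A) = 4.
  nu(B) = 1.
  (mu x nu)(A x B) = 4 * 1 = 4.

4


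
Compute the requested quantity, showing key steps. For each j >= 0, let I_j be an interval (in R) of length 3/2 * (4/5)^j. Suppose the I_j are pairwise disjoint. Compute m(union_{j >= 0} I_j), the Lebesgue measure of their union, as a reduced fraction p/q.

By countable additivity of the Lebesgue measure on pairwise disjoint measurable sets,
  m(union_{j >= 0} I_j) = sum_{j >= 0} m(I_j) = sum_{j >= 0} a * r^j,
  with a = 3/2 and r = 4/5.
Since 0 < r = 4/5 < 1, the geometric series converges:
  sum_{j >= 0} a * r^j = a / (1 - r).
  = 3/2 / (1 - 4/5)
  = 3/2 / (1/5)
  = 15/2.

15/2


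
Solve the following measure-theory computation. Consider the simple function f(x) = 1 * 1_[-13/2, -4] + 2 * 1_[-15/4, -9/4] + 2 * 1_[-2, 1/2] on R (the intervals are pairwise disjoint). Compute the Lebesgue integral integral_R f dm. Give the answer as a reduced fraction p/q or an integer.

For a simple function f = sum_i c_i * 1_{A_i} with disjoint A_i,
  integral f dm = sum_i c_i * m(A_i).
Lengths of the A_i:
  m(A_1) = -4 - (-13/2) = 5/2.
  m(A_2) = -9/4 - (-15/4) = 3/2.
  m(A_3) = 1/2 - (-2) = 5/2.
Contributions c_i * m(A_i):
  (1) * (5/2) = 5/2.
  (2) * (3/2) = 3.
  (2) * (5/2) = 5.
Total: 5/2 + 3 + 5 = 21/2.

21/2


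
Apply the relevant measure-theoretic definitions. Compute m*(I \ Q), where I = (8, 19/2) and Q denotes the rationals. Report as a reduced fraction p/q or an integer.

The interval I = (8, 19/2) has m(I) = 19/2 - 8 = 3/2 (endpoints are measure-zero, so open/closed/half-open agree). Write I = (I cap Q) u (I \ Q). The rationals in I are countable, so m*(I cap Q) = 0 (cover each rational by intervals whose total length is arbitrarily small). By countable subadditivity m*(I) <= m*(I cap Q) + m*(I \ Q), hence m*(I \ Q) >= m(I) = 3/2. The reverse inequality m*(I \ Q) <= m*(I) = 3/2 is trivial since (I \ Q) is a subset of I. Therefore m*(I \ Q) = 3/2.

3/2


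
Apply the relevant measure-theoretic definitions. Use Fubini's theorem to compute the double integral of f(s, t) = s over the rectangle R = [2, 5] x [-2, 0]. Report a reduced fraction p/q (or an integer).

f(s, t) is a tensor product of a function of s and a function of t, and both factors are bounded continuous (hence Lebesgue integrable) on the rectangle, so Fubini's theorem applies:
  integral_R f d(m x m) = (integral_a1^b1 s ds) * (integral_a2^b2 1 dt).
Inner integral in s: integral_{2}^{5} s ds = (5^2 - 2^2)/2
  = 21/2.
Inner integral in t: integral_{-2}^{0} 1 dt = (0^1 - (-2)^1)/1
  = 2.
Product: (21/2) * (2) = 21.

21


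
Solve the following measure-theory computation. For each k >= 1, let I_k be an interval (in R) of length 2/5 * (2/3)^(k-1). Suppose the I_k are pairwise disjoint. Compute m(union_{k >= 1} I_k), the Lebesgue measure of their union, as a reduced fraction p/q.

By countable additivity of the Lebesgue measure on pairwise disjoint measurable sets,
  m(union_{k >= 1} I_k) = sum_{k >= 1} m(I_k) = sum_{k >= 1} a * r^(k-1),
  with a = 2/5 and r = 2/3.
Since 0 < r = 2/3 < 1, the geometric series converges:
  sum_{k >= 1} a * r^(k-1) = a / (1 - r).
  = 2/5 / (1 - 2/3)
  = 2/5 / (1/3)
  = 6/5.

6/5


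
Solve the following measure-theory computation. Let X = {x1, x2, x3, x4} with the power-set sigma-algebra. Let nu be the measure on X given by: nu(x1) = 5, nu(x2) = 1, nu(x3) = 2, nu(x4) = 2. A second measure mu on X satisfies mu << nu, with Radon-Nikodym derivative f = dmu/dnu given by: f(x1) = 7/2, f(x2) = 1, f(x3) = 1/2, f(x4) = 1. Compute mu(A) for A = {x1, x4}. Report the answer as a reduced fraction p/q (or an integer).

By the defining property of the Radon-Nikodym derivative, for every measurable set A,
  mu(A) = integral_A f dnu.
Since nu is a discrete measure concentrated on the atoms of X, the integral over A reduces to the sum
  mu(A) = sum_{x in A} f(x) * nu({x}).
Computing each term:
  x1: f(x1) * nu(x1) = 7/2 * 5 = 35/2.
  x4: f(x4) * nu(x4) = 1 * 2 = 2.
Summing: mu(A) = 35/2 + 2 = 39/2.

39/2


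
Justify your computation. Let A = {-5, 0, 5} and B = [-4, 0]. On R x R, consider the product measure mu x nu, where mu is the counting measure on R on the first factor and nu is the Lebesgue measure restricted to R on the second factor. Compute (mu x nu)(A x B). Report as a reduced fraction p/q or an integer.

For a measurable rectangle A x B, the product measure satisfies
  (mu x nu)(A x B) = mu(A) * nu(B).
  mu(A) = 3.
  nu(B) = 4.
  (mu x nu)(A x B) = 3 * 4 = 12.

12


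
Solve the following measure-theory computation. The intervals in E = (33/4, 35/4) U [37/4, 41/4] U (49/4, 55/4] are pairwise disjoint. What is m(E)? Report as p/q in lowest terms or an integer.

For pairwise disjoint intervals, m(union_i I_i) = sum_i m(I_i),
and m is invariant under swapping open/closed endpoints (single points have measure 0).
So m(E) = sum_i (b_i - a_i).
  I_1 has length 35/4 - 33/4 = 1/2.
  I_2 has length 41/4 - 37/4 = 1.
  I_3 has length 55/4 - 49/4 = 3/2.
Summing:
  m(E) = 1/2 + 1 + 3/2 = 3.

3


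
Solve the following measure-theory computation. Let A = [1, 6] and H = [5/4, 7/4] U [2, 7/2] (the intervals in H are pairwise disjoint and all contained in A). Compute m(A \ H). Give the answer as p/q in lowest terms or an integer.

The ambient interval has length m(A) = 6 - 1 = 5.
Since the holes are disjoint and sit inside A, by finite additivity
  m(H) = sum_i (b_i - a_i), and m(A \ H) = m(A) - m(H).
Computing the hole measures:
  m(H_1) = 7/4 - 5/4 = 1/2.
  m(H_2) = 7/2 - 2 = 3/2.
Summed: m(H) = 1/2 + 3/2 = 2.
So m(A \ H) = 5 - 2 = 3.

3


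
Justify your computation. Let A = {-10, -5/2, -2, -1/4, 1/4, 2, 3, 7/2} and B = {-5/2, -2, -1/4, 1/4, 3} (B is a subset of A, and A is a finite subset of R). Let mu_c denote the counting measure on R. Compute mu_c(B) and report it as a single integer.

Counting measure assigns mu_c(E) = |E| (number of elements) when E is finite.
B has 5 element(s), so mu_c(B) = 5.

5


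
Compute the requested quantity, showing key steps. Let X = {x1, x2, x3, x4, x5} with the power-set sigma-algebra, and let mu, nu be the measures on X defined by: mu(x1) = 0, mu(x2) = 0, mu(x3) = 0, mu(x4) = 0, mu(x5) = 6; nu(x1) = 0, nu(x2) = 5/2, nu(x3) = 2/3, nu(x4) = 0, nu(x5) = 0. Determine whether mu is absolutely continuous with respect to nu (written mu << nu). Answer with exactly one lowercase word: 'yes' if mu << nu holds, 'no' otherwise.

mu << nu means: every nu-null measurable set is also mu-null; equivalently, for every atom x, if nu({x}) = 0 then mu({x}) = 0.
Checking each atom:
  x1: nu = 0, mu = 0 -> consistent with mu << nu.
  x2: nu = 5/2 > 0 -> no constraint.
  x3: nu = 2/3 > 0 -> no constraint.
  x4: nu = 0, mu = 0 -> consistent with mu << nu.
  x5: nu = 0, mu = 6 > 0 -> violates mu << nu.
The atom(s) x5 violate the condition (nu = 0 but mu > 0). Therefore mu is NOT absolutely continuous w.r.t. nu.

no


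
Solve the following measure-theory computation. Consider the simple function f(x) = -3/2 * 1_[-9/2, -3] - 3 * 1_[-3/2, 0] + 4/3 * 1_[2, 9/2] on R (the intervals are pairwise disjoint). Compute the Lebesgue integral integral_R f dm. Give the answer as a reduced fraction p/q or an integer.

For a simple function f = sum_i c_i * 1_{A_i} with disjoint A_i,
  integral f dm = sum_i c_i * m(A_i).
Lengths of the A_i:
  m(A_1) = -3 - (-9/2) = 3/2.
  m(A_2) = 0 - (-3/2) = 3/2.
  m(A_3) = 9/2 - 2 = 5/2.
Contributions c_i * m(A_i):
  (-3/2) * (3/2) = -9/4.
  (-3) * (3/2) = -9/2.
  (4/3) * (5/2) = 10/3.
Total: -9/4 - 9/2 + 10/3 = -41/12.

-41/12


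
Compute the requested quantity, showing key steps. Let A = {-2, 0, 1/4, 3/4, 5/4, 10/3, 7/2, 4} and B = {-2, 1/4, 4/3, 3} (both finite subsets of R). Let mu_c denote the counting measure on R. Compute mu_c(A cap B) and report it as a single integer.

Counting measure on a finite set equals cardinality. mu_c(A cap B) = |A cap B| (elements appearing in both).
Enumerating the elements of A that also lie in B gives 2 element(s).
So mu_c(A cap B) = 2.

2


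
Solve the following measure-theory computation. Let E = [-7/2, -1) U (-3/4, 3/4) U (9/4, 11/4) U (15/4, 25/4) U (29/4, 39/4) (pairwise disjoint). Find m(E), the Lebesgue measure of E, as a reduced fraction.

For pairwise disjoint intervals, m(union_i I_i) = sum_i m(I_i),
and m is invariant under swapping open/closed endpoints (single points have measure 0).
So m(E) = sum_i (b_i - a_i).
  I_1 has length -1 - (-7/2) = 5/2.
  I_2 has length 3/4 - (-3/4) = 3/2.
  I_3 has length 11/4 - 9/4 = 1/2.
  I_4 has length 25/4 - 15/4 = 5/2.
  I_5 has length 39/4 - 29/4 = 5/2.
Summing:
  m(E) = 5/2 + 3/2 + 1/2 + 5/2 + 5/2 = 19/2.

19/2


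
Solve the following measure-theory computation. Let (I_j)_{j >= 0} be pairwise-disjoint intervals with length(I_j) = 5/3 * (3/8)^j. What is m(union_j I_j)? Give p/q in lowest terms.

By countable additivity of the Lebesgue measure on pairwise disjoint measurable sets,
  m(union_{j >= 0} I_j) = sum_{j >= 0} m(I_j) = sum_{j >= 0} a * r^j,
  with a = 5/3 and r = 3/8.
Since 0 < r = 3/8 < 1, the geometric series converges:
  sum_{j >= 0} a * r^j = a / (1 - r).
  = 5/3 / (1 - 3/8)
  = 5/3 / (5/8)
  = 8/3.

8/3


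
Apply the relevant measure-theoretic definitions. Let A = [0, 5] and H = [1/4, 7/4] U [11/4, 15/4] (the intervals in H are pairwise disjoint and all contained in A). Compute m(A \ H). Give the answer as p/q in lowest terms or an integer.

The ambient interval has length m(A) = 5 - 0 = 5.
Since the holes are disjoint and sit inside A, by finite additivity
  m(H) = sum_i (b_i - a_i), and m(A \ H) = m(A) - m(H).
Computing the hole measures:
  m(H_1) = 7/4 - 1/4 = 3/2.
  m(H_2) = 15/4 - 11/4 = 1.
Summed: m(H) = 3/2 + 1 = 5/2.
So m(A \ H) = 5 - 5/2 = 5/2.

5/2


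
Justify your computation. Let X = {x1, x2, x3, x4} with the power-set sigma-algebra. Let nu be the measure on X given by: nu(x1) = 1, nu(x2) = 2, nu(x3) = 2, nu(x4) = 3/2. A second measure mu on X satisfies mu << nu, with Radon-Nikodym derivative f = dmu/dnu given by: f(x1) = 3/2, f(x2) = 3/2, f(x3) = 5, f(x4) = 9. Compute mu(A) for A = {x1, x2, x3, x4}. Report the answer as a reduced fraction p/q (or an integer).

By the defining property of the Radon-Nikodym derivative, for every measurable set A,
  mu(A) = integral_A f dnu.
Since nu is a discrete measure concentrated on the atoms of X, the integral over A reduces to the sum
  mu(A) = sum_{x in A} f(x) * nu({x}).
Computing each term:
  x1: f(x1) * nu(x1) = 3/2 * 1 = 3/2.
  x2: f(x2) * nu(x2) = 3/2 * 2 = 3.
  x3: f(x3) * nu(x3) = 5 * 2 = 10.
  x4: f(x4) * nu(x4) = 9 * 3/2 = 27/2.
Summing: mu(A) = 3/2 + 3 + 10 + 27/2 = 28.

28


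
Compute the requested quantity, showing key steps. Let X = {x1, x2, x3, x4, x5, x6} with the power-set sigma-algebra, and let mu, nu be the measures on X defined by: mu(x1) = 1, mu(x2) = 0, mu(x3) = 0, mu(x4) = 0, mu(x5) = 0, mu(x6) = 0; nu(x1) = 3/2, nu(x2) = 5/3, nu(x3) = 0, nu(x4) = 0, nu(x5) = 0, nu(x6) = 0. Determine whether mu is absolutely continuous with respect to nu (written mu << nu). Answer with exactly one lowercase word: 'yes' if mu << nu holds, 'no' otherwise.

mu << nu means: every nu-null measurable set is also mu-null; equivalently, for every atom x, if nu({x}) = 0 then mu({x}) = 0.
Checking each atom:
  x1: nu = 3/2 > 0 -> no constraint.
  x2: nu = 5/3 > 0 -> no constraint.
  x3: nu = 0, mu = 0 -> consistent with mu << nu.
  x4: nu = 0, mu = 0 -> consistent with mu << nu.
  x5: nu = 0, mu = 0 -> consistent with mu << nu.
  x6: nu = 0, mu = 0 -> consistent with mu << nu.
No atom violates the condition. Therefore mu << nu.

yes


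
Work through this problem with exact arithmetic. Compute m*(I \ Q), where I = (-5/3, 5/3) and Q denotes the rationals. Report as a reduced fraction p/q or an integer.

The interval I = (-5/3, 5/3) has m(I) = 5/3 - (-5/3) = 10/3 (endpoints are measure-zero, so open/closed/half-open agree). Write I = (I cap Q) u (I \ Q). The rationals in I are countable, so m*(I cap Q) = 0 (cover each rational by intervals whose total length is arbitrarily small). By countable subadditivity m*(I) <= m*(I cap Q) + m*(I \ Q), hence m*(I \ Q) >= m(I) = 10/3. The reverse inequality m*(I \ Q) <= m*(I) = 10/3 is trivial since (I \ Q) is a subset of I. Therefore m*(I \ Q) = 10/3.

10/3


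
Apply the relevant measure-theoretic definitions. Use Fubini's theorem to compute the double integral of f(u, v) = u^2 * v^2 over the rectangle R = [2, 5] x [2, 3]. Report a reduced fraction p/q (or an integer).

f(u, v) is a tensor product of a function of u and a function of v, and both factors are bounded continuous (hence Lebesgue integrable) on the rectangle, so Fubini's theorem applies:
  integral_R f d(m x m) = (integral_a1^b1 u^2 du) * (integral_a2^b2 v^2 dv).
Inner integral in u: integral_{2}^{5} u^2 du = (5^3 - 2^3)/3
  = 39.
Inner integral in v: integral_{2}^{3} v^2 dv = (3^3 - 2^3)/3
  = 19/3.
Product: (39) * (19/3) = 247.

247


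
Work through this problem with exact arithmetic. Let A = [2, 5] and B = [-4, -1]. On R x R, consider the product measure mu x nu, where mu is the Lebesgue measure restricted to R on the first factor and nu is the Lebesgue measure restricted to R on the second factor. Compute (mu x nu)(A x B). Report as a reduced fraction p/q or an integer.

For a measurable rectangle A x B, the product measure satisfies
  (mu x nu)(A x B) = mu(A) * nu(B).
  mu(A) = 3.
  nu(B) = 3.
  (mu x nu)(A x B) = 3 * 3 = 9.

9


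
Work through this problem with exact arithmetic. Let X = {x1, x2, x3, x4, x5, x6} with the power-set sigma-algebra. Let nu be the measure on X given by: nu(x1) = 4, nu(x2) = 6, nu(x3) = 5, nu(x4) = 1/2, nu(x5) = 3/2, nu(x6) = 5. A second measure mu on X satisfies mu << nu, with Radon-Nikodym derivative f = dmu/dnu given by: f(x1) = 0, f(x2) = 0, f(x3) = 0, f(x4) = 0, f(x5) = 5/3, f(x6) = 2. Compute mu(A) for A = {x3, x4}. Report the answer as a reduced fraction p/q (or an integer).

By the defining property of the Radon-Nikodym derivative, for every measurable set A,
  mu(A) = integral_A f dnu.
Since nu is a discrete measure concentrated on the atoms of X, the integral over A reduces to the sum
  mu(A) = sum_{x in A} f(x) * nu({x}).
Computing each term:
  x3: f(x3) * nu(x3) = 0 * 5 = 0.
  x4: f(x4) * nu(x4) = 0 * 1/2 = 0.
Summing: mu(A) = 0 + 0 = 0.

0


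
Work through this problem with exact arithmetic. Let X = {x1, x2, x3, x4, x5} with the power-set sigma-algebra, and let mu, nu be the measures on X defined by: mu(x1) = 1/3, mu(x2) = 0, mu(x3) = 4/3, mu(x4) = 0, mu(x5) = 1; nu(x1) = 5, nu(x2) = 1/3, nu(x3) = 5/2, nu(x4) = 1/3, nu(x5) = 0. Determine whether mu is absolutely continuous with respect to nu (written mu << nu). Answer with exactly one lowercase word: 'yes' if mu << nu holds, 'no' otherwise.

mu << nu means: every nu-null measurable set is also mu-null; equivalently, for every atom x, if nu({x}) = 0 then mu({x}) = 0.
Checking each atom:
  x1: nu = 5 > 0 -> no constraint.
  x2: nu = 1/3 > 0 -> no constraint.
  x3: nu = 5/2 > 0 -> no constraint.
  x4: nu = 1/3 > 0 -> no constraint.
  x5: nu = 0, mu = 1 > 0 -> violates mu << nu.
The atom(s) x5 violate the condition (nu = 0 but mu > 0). Therefore mu is NOT absolutely continuous w.r.t. nu.

no
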